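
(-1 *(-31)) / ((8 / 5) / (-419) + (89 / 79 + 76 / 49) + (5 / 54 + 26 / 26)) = 13575713130 / 1649395133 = 8.23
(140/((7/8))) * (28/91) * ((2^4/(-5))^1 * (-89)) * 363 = 66164736/13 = 5089595.08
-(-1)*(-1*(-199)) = 199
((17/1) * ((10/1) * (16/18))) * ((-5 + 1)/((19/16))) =-87040/171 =-509.01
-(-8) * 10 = 80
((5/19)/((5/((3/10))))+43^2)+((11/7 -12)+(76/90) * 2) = 4405621/2394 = 1840.28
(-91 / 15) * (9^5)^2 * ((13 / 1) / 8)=-1374955315461 / 40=-34373882886.52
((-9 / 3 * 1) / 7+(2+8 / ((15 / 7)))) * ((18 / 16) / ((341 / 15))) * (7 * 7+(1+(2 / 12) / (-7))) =3507429 / 267344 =13.12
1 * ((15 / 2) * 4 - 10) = 20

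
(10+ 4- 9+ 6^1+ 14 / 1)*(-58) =-1450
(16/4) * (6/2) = 12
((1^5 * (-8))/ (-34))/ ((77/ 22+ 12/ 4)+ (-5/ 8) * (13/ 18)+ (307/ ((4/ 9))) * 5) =576/ 8469587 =0.00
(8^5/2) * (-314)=-5144576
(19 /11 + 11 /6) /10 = 47 /132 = 0.36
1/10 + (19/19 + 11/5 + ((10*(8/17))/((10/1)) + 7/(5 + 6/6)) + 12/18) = 1429/255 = 5.60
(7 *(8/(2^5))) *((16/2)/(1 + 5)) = 2.33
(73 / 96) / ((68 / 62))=2263 / 3264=0.69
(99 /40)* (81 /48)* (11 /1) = 29403 /640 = 45.94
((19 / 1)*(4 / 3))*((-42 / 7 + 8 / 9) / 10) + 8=-4.95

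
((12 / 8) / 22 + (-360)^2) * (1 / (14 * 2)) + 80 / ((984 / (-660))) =33012589 / 7216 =4574.92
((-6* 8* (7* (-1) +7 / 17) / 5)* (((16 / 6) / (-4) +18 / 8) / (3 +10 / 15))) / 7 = 3648 / 935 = 3.90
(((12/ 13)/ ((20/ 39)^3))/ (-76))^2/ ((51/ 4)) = 62462907/ 98192000000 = 0.00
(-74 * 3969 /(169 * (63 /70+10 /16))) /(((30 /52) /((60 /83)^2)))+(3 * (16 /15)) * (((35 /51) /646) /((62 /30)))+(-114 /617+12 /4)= -590643723840148051 /573756572684789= -1029.43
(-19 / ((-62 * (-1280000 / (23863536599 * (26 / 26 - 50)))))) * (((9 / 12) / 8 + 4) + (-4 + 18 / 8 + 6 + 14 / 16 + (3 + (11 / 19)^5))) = 1138102381660708140691 / 330952785920000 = 3438866.30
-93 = -93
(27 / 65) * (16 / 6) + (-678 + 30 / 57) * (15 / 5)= -2508672 / 1235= -2031.31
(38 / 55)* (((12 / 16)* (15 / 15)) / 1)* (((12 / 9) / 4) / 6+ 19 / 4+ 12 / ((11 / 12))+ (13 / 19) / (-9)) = 134081 / 14520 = 9.23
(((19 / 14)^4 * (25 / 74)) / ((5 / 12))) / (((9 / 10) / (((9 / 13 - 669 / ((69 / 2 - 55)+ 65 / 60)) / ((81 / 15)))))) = 64231962875 / 3229047276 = 19.89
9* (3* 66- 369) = -1539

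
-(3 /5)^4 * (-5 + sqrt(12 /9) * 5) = 81 /125 - 54 * sqrt(3) /125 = -0.10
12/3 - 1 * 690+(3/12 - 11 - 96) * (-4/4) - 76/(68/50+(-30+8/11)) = -232917/404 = -576.53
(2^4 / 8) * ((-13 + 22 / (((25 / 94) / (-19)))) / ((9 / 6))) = -158468 / 75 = -2112.91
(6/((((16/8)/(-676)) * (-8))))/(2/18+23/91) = 415233/596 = 696.70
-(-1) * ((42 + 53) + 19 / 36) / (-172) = -3439 / 6192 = -0.56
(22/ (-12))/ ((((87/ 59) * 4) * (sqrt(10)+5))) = -0.04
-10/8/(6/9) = -15/8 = -1.88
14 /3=4.67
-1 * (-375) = 375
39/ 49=0.80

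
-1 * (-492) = 492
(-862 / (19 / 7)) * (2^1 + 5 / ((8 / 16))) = -72408 / 19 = -3810.95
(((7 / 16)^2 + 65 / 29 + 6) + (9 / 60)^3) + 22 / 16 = 9104757 / 928000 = 9.81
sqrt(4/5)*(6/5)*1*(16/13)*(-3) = -576*sqrt(5)/325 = -3.96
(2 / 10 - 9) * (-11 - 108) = 5236 / 5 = 1047.20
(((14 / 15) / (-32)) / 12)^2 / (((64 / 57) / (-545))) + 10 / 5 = 70677401 / 35389440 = 2.00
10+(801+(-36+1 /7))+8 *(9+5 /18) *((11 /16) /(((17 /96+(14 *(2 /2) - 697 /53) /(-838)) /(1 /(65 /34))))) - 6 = 471754176056 /512365035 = 920.74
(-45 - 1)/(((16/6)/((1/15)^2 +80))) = -414023/300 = -1380.08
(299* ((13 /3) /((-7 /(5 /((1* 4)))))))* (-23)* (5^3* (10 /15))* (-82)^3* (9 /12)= -3851003950625 /21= -183381140505.95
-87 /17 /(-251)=87 /4267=0.02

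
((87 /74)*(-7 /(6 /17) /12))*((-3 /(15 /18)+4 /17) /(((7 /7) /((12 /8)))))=29029 /2960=9.81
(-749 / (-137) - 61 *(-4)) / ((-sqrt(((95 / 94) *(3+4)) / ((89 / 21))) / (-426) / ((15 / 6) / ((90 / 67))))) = 162579989 *sqrt(2384310) / 1639890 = 153085.39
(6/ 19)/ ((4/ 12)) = 18/ 19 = 0.95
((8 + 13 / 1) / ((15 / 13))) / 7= 13 / 5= 2.60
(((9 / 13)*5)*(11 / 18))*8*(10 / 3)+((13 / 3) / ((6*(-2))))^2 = 952597 / 16848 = 56.54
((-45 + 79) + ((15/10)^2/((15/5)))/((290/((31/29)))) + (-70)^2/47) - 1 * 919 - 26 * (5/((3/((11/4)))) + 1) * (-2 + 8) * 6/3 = -3988656789/1581080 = -2522.74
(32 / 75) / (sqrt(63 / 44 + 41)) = 64*sqrt(20537) / 140025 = 0.07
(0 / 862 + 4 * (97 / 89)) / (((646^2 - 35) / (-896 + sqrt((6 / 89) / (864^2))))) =-347648 / 37138009 + 97 * sqrt(534) / 713941085016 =-0.01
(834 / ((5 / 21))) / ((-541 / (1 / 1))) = -17514 / 2705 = -6.47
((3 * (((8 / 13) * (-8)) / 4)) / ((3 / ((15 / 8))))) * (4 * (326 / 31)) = -39120 / 403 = -97.07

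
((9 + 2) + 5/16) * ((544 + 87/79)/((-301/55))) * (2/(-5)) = 85738433/190232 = 450.70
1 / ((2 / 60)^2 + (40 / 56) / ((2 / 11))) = 6300 / 24757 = 0.25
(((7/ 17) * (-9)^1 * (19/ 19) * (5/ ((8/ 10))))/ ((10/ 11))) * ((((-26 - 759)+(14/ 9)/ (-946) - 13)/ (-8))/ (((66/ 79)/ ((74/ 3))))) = -20443505845/ 272448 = -75036.36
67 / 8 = 8.38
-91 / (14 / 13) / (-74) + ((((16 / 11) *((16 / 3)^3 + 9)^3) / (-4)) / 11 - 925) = -48686130478681 / 352483164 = -138123.28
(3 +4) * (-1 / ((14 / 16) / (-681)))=5448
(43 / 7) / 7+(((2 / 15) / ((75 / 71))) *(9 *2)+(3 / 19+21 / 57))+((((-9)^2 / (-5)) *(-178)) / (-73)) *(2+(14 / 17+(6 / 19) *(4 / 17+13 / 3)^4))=-3932476117749393 / 709542215375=-5542.27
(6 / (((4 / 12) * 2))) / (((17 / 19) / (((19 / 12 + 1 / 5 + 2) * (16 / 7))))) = 51756 / 595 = 86.98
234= 234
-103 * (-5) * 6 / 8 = 1545 / 4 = 386.25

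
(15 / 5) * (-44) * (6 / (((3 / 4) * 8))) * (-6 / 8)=99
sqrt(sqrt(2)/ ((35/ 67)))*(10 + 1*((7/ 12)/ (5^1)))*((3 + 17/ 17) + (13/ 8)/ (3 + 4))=47953*2^(1/ 4)*sqrt(2345)/ 39200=70.45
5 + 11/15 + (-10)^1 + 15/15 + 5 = 26/15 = 1.73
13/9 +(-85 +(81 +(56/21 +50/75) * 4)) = 97/9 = 10.78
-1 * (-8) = 8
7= 7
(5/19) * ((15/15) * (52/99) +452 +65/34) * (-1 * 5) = -38240875/63954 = -597.94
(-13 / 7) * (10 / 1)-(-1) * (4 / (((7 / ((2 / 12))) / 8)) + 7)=-227 / 21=-10.81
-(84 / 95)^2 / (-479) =7056 / 4322975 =0.00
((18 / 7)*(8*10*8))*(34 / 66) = 65280 / 77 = 847.79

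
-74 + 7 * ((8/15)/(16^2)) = -35513/480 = -73.99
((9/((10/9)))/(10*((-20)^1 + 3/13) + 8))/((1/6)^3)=-9.22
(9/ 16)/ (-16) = -9/ 256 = -0.04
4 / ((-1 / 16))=-64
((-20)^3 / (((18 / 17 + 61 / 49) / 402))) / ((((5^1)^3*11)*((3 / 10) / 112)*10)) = -37903.57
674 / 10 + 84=757 / 5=151.40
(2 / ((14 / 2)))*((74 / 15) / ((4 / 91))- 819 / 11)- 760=-749.21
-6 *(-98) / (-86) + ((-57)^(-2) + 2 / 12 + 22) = 4283351 / 279414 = 15.33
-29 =-29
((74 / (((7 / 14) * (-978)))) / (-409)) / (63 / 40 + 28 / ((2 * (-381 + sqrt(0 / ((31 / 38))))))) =0.00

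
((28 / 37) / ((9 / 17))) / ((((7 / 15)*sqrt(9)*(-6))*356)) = -85 / 177822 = -0.00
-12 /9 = -4 /3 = -1.33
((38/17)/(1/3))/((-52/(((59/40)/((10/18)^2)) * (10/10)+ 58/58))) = -329403/442000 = -0.75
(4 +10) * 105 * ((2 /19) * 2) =5880 /19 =309.47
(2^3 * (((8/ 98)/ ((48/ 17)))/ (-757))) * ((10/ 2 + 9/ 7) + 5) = -0.00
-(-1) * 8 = 8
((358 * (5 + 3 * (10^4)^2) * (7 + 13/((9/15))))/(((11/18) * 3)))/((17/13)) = 240146404002440/187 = 1284205368997.01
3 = 3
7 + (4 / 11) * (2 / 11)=855 / 121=7.07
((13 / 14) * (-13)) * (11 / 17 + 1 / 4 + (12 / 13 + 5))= -78377 / 952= -82.33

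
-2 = -2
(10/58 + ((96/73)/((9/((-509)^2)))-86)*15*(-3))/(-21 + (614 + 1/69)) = -248276791185/86623406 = -2866.16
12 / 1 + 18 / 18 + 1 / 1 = 14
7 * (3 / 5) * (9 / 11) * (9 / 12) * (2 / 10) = 567 / 1100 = 0.52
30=30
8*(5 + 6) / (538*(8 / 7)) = 77 / 538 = 0.14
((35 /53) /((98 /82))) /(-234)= -0.00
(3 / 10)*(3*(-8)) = -36 / 5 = -7.20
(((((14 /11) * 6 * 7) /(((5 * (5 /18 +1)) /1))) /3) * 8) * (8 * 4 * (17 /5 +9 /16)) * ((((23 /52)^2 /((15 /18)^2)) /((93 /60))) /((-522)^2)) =11432288 /6058248625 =0.00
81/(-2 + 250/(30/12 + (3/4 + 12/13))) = 17577/12566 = 1.40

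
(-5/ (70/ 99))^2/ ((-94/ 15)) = -147015/ 18424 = -7.98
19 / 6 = 3.17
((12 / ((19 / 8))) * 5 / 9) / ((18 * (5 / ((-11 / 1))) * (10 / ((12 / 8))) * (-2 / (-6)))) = -44 / 285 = -0.15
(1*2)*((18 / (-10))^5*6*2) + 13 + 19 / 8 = -10953033 / 25000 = -438.12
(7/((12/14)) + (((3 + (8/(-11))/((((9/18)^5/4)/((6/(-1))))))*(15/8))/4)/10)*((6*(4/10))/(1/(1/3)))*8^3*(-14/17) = -32632768/2805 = -11633.79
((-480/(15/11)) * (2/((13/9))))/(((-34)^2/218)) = -345312/3757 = -91.91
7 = 7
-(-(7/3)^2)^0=-1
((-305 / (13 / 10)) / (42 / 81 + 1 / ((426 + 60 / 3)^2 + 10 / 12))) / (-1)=49142403675 / 108609644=452.47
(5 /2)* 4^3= 160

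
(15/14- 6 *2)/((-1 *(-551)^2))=153/4250414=0.00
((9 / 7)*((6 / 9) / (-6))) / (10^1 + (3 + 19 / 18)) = -18 / 1771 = -0.01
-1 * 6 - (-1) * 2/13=-76/13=-5.85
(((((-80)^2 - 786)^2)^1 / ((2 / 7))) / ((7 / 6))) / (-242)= -390706.56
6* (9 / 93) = 0.58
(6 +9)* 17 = 255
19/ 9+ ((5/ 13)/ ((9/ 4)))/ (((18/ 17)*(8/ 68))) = 3668/ 1053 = 3.48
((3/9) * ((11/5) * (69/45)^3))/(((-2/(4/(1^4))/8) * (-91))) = 2141392/4606875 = 0.46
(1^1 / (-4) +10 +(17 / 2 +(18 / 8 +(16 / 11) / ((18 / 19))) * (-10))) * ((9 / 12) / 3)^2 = -7763 / 6336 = -1.23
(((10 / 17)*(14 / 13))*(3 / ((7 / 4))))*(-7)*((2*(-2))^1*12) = 80640 / 221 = 364.89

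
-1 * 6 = -6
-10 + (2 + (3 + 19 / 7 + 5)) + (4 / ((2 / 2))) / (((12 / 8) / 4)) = 281 / 21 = 13.38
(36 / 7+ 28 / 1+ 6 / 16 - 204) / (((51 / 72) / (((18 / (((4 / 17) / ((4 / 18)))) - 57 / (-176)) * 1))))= -4169.52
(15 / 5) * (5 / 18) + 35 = 215 / 6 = 35.83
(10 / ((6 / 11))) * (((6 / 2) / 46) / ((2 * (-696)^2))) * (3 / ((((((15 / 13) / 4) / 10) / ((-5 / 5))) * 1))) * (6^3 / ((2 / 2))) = -2145 / 77372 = -0.03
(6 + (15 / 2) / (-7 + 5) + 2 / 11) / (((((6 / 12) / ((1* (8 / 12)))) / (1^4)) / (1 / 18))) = 107 / 594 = 0.18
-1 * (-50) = 50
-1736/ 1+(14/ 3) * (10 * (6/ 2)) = -1596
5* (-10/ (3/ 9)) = -150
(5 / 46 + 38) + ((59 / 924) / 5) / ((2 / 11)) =737617 / 19320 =38.18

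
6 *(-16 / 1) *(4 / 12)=-32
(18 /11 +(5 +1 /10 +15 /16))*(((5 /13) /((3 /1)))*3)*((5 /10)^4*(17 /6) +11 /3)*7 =5814333 /73216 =79.41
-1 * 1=-1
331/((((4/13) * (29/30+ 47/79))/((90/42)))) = 76485825/51814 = 1476.16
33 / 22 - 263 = -523 / 2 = -261.50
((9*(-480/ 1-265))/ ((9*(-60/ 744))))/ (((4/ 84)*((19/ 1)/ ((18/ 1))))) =3491964/ 19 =183787.58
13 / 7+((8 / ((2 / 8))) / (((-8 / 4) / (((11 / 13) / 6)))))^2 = 73981 / 10647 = 6.95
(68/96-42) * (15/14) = -4955/112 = -44.24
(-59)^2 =3481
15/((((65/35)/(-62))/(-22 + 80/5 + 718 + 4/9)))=-356770.26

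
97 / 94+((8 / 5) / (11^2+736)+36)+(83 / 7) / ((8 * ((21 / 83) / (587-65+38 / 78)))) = 4087618519217 / 1319540040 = 3097.76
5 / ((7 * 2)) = 5 / 14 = 0.36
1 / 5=0.20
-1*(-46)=46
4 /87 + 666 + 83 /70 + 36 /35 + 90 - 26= 891893 /1218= 732.26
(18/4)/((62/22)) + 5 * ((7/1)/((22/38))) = 42319/682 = 62.05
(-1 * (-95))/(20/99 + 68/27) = 34.92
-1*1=-1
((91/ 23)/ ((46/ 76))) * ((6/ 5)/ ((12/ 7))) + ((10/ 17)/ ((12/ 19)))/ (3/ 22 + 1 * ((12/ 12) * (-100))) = 4.57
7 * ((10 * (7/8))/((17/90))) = 11025/34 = 324.26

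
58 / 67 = 0.87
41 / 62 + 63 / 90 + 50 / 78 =12104 / 6045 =2.00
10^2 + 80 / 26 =1340 / 13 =103.08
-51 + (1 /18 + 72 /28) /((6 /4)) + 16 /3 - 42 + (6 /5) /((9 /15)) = -15860 /189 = -83.92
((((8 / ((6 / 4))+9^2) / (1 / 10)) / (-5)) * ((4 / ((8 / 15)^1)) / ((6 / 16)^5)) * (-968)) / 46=3674776.71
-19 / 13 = -1.46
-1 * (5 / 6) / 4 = -5 / 24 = -0.21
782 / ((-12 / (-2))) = 130.33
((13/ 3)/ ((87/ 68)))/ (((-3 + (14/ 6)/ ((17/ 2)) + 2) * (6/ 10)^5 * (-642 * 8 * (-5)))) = -2348125/ 1004366628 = -0.00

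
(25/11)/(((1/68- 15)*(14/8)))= -6800/78463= -0.09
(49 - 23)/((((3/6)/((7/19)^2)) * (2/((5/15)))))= 1274/1083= 1.18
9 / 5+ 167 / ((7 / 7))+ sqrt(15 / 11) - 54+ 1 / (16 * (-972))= sqrt(165) / 11+ 8926843 / 77760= 115.97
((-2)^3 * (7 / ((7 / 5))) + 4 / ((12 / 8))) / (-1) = 112 / 3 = 37.33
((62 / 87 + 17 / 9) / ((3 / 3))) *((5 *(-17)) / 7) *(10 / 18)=-41225 / 2349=-17.55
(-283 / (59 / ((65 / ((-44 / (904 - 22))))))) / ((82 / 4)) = 8112195 / 26609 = 304.87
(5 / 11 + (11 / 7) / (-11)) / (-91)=-0.00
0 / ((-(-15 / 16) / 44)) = 0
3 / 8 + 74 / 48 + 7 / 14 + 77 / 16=347 / 48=7.23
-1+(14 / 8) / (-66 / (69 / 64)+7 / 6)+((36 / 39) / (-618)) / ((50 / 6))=-1.03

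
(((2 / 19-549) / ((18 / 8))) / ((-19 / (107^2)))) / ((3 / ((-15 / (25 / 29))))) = -13850588036 / 16245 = -852606.22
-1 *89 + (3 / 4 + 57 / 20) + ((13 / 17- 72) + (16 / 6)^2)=-114386 / 765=-149.52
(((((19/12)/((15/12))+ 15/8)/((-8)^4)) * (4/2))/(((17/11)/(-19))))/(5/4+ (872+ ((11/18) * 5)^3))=-19146699/915516139520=-0.00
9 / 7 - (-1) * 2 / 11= 113 / 77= 1.47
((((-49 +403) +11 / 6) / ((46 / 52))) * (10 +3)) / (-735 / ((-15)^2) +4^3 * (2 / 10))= 138775 / 253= 548.52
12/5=2.40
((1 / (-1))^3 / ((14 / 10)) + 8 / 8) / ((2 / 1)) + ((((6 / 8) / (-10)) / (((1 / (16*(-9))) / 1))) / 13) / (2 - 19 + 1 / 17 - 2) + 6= 9118 / 1495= 6.10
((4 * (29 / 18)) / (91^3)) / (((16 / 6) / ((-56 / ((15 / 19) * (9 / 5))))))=-1102 / 8719893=-0.00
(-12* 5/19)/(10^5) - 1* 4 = -380003/95000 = -4.00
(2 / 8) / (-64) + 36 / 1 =9215 / 256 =36.00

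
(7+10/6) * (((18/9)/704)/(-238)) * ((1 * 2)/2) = -13/125664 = -0.00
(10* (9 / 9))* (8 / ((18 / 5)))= 200 / 9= 22.22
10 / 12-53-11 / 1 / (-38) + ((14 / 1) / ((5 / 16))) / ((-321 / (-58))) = -445049 / 10165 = -43.78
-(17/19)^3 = -4913/6859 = -0.72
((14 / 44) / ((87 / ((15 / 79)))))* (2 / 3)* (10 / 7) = 50 / 75603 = 0.00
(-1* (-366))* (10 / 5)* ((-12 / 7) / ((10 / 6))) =-26352 / 35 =-752.91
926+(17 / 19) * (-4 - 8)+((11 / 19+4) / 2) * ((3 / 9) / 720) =25041629 / 27360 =915.26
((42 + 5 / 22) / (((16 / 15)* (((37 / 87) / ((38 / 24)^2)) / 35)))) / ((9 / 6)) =1701997675 / 312576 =5445.07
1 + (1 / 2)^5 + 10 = 353 / 32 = 11.03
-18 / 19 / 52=-0.02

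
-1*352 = -352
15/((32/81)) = 1215/32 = 37.97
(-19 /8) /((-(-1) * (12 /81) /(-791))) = 405783 /32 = 12680.72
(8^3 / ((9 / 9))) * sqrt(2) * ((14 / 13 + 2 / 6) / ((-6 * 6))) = -7040 * sqrt(2) / 351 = -28.36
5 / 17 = 0.29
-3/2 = -1.50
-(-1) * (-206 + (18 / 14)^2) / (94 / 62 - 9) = 310403 / 11368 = 27.30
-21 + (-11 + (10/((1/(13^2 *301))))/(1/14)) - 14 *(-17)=7121866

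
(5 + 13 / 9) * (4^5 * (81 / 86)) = 267264 / 43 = 6215.44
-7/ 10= -0.70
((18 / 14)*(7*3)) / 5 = 27 / 5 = 5.40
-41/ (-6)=41/ 6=6.83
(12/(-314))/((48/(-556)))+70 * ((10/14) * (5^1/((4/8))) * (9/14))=707473/2198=321.87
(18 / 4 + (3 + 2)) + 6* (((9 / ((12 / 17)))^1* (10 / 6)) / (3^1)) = 52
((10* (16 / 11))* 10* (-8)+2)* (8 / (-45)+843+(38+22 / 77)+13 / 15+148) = -4145719876 / 3465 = -1196455.95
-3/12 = -1/4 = -0.25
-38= -38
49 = 49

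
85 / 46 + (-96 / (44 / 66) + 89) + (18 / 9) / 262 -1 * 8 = -368457 / 6026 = -61.14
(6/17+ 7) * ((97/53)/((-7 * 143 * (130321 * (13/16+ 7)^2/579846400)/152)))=-658228379648/4418670685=-148.97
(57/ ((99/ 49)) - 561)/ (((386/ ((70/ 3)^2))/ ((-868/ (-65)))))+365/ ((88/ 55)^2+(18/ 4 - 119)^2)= -9805700963148940/ 977131196613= -10035.19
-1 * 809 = -809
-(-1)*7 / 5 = 7 / 5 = 1.40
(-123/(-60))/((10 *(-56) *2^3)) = -41/89600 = -0.00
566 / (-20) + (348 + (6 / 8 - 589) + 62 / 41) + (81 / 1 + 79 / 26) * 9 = 5216027 / 10660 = 489.31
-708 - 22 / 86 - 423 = -48644 / 43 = -1131.26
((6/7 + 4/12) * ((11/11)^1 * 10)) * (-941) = -235250/21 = -11202.38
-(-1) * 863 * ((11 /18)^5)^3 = 3604965170205706813 /6746640616477458432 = 0.53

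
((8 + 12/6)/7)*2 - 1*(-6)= 62/7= 8.86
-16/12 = -4/3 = -1.33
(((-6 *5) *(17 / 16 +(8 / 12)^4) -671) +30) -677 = -292853 / 216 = -1355.80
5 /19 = 0.26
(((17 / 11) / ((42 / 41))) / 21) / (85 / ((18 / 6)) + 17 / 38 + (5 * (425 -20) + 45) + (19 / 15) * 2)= 66215 / 1936760133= 0.00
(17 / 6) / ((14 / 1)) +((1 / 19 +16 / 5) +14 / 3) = 64811 / 7980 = 8.12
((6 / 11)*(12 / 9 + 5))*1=38 / 11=3.45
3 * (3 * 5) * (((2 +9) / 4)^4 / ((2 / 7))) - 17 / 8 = 4610827 / 512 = 9005.52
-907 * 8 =-7256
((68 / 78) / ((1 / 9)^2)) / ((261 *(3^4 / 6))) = 68 / 3393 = 0.02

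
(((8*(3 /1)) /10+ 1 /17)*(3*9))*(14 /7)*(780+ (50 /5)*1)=1783188 /17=104893.41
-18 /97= -0.19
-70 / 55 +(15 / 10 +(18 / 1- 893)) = -874.77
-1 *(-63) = 63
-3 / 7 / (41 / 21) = -9 / 41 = -0.22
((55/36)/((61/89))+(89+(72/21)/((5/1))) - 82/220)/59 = 77395133/49882140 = 1.55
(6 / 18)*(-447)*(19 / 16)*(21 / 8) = -59451 / 128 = -464.46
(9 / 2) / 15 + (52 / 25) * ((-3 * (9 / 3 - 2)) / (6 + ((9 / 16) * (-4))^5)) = 0.42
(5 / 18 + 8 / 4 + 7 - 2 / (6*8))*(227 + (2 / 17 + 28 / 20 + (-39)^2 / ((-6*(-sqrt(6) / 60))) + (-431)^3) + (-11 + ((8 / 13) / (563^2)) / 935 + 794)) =-5128138315661012519 / 6934964751 + 561925*sqrt(6) / 24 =-739403987.04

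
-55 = -55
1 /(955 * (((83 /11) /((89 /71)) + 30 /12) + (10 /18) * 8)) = 17622 /218168795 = 0.00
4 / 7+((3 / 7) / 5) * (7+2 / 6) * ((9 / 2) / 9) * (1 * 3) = 53 / 35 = 1.51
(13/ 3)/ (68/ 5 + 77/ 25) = 325/ 1251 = 0.26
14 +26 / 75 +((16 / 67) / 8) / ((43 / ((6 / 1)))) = 3100856 / 216075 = 14.35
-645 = -645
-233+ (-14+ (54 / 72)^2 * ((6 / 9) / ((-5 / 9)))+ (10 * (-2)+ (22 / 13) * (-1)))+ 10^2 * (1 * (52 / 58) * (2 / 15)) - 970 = -55528177 / 45240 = -1227.41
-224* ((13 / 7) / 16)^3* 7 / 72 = -2197 / 64512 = -0.03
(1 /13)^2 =1 /169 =0.01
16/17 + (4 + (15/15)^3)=101/17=5.94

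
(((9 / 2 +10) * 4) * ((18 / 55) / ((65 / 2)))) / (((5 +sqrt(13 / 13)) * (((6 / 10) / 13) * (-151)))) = -116 / 8305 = -0.01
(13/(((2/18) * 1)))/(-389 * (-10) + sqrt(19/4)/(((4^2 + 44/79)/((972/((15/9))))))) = 540739953000/17971446038629 -2448193410 * sqrt(19)/17971446038629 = 0.03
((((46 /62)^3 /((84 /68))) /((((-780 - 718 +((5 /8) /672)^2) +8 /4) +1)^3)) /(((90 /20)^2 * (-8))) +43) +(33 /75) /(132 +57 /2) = 33171521666620934874479465877755845904537 /771381557575491010913306736937526843625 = 43.00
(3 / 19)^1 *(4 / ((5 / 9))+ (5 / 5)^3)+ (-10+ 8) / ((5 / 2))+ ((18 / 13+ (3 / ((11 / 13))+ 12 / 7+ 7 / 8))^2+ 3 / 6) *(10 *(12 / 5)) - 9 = 1036027488781 / 761520760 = 1360.47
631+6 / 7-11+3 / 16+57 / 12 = 70089 / 112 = 625.79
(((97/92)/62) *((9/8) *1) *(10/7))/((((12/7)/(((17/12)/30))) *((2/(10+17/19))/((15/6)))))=24735/2412544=0.01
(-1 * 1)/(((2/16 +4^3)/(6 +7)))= -104/513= -0.20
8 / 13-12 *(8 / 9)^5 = -1546472 / 255879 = -6.04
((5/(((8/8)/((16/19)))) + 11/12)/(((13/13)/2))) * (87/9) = 99.13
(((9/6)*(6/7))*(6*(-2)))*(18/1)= -1944/7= -277.71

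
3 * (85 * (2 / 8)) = 255 / 4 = 63.75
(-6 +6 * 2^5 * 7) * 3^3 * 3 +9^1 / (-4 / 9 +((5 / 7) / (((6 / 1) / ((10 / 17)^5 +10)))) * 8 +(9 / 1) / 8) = 796619914659630 / 7350324551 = 108378.88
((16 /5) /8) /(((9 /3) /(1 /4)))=1 /30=0.03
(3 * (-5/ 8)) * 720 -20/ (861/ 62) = -1163590/ 861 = -1351.44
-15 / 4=-3.75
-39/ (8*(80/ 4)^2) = -39/ 3200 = -0.01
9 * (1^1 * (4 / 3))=12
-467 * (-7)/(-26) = -3269/26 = -125.73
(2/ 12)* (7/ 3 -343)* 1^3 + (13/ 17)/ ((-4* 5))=-173857/ 3060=-56.82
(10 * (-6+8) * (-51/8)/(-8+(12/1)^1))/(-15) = 17/8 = 2.12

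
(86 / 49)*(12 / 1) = 1032 / 49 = 21.06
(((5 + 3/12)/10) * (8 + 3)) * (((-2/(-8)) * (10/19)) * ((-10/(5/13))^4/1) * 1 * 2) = 13195182/19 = 694483.26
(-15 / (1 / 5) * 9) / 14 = -675 / 14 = -48.21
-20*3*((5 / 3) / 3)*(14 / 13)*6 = -215.38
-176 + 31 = -145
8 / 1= 8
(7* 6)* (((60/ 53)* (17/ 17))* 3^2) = 22680/ 53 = 427.92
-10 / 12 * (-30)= 25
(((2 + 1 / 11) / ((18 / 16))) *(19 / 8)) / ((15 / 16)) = 4.71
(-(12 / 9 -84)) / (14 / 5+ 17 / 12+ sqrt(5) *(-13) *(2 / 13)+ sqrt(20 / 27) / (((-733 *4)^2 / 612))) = 2664953440 / (-64474680 *sqrt(5)+ 510 *sqrt(15)+ 135934117) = -323.67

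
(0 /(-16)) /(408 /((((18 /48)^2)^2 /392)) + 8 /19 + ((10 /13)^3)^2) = 0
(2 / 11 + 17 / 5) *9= 1773 / 55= 32.24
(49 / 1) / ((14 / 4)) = 14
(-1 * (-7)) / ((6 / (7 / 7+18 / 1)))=133 / 6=22.17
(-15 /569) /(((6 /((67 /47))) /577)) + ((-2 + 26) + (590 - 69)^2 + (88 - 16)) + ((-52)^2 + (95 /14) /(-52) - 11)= 5338884643955 /19468904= 274226.26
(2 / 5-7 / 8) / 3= -19 / 120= -0.16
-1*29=-29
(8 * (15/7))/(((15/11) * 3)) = 88/21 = 4.19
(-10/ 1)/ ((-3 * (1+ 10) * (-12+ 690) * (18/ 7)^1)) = 35/ 201366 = 0.00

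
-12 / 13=-0.92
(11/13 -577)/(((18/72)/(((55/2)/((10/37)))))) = -3048430/13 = -234494.62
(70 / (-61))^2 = 4900 / 3721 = 1.32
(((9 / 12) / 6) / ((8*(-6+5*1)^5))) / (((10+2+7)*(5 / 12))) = -3 / 1520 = -0.00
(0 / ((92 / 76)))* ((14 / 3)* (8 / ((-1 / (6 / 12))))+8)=0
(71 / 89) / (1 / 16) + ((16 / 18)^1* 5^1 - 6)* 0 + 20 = 32.76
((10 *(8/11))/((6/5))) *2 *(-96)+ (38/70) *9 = -446119/385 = -1158.75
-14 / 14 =-1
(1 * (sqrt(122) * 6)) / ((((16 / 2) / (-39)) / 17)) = -1989 * sqrt(122) / 4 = -5492.31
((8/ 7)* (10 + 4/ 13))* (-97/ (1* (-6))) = 51992/ 273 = 190.45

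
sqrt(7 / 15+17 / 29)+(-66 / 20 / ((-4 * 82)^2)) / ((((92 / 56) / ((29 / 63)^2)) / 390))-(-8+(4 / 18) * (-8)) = sqrt(199230) / 435+762004793 / 77944608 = 10.80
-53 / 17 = -3.12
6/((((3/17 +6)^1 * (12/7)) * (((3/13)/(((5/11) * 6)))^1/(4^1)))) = 884/33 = 26.79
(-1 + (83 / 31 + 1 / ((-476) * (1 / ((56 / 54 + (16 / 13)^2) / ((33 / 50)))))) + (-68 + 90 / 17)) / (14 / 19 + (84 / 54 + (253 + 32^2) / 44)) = -2576777312336 / 1322028460935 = -1.95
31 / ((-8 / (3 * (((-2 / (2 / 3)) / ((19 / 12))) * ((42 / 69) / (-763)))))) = -837 / 47633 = -0.02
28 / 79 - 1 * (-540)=42688 / 79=540.35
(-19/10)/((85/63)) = -1197/850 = -1.41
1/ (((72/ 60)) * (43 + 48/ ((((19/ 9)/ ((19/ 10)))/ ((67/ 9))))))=25/ 10938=0.00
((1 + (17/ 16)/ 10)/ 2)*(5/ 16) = 177/ 1024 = 0.17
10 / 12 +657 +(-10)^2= 4547 / 6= 757.83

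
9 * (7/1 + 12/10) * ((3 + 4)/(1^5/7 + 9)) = 18081/320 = 56.50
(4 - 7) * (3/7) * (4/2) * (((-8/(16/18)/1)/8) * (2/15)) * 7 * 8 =108/5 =21.60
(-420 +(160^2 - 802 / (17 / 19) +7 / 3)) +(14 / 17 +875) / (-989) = 1224915898 / 50439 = 24285.09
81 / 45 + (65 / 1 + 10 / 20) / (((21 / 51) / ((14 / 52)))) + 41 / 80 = 9389 / 208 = 45.14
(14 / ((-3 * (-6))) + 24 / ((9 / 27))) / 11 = 655 / 99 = 6.62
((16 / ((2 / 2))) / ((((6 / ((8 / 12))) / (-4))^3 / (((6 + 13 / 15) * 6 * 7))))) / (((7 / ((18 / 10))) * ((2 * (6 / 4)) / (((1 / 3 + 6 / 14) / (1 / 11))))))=-37126144 / 127575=-291.01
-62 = -62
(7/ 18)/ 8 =0.05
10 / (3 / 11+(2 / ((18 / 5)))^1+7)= 198 / 155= 1.28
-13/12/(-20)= 13/240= 0.05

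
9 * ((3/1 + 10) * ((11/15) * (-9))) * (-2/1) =7722/5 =1544.40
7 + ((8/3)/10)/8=7.03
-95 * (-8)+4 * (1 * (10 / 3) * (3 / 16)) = 1525 / 2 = 762.50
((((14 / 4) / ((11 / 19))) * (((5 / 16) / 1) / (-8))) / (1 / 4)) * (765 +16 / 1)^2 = -36874915 / 64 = -576170.55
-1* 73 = -73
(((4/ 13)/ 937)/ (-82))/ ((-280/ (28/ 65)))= 1/ 162311825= 0.00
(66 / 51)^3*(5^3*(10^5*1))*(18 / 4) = 598950000000 / 4913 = 121911255.85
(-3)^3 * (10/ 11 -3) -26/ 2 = 478/ 11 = 43.45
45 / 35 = 9 / 7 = 1.29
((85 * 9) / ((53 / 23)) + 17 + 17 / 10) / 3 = 185861 / 1590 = 116.89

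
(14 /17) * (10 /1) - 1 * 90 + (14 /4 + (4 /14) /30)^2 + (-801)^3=-385287676094827 /749700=-513922470.45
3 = 3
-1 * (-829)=829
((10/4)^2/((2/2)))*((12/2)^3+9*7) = 6975/4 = 1743.75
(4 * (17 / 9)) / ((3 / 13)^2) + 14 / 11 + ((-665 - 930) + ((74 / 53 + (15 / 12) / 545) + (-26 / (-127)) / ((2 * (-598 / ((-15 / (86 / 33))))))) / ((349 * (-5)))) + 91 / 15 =-3262189497039631337 / 2256345031912290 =-1445.78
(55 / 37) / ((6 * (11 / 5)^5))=15625 / 3250302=0.00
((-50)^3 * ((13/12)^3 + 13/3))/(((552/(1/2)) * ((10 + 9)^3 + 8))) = -151328125/1637532288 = -0.09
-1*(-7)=7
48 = 48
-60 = -60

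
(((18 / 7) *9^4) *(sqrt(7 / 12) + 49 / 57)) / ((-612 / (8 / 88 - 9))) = 15309 *sqrt(21) / 374 + 750141 / 3553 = 398.71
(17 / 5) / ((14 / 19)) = 323 / 70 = 4.61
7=7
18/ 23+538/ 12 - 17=3949/ 138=28.62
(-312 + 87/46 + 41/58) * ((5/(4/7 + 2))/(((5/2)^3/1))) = -5778388/150075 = -38.50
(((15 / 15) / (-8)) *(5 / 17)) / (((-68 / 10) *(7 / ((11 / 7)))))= 275 / 226576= 0.00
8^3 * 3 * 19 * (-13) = -379392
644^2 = 414736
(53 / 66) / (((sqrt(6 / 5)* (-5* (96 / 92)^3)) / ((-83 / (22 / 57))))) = 1016930027* sqrt(30) / 200724480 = 27.75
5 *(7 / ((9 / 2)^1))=70 / 9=7.78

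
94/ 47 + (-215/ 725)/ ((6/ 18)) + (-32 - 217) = -35944/ 145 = -247.89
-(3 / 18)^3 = -1 / 216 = -0.00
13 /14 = 0.93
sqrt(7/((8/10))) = sqrt(35)/2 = 2.96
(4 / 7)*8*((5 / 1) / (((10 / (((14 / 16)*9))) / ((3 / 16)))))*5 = 135 / 8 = 16.88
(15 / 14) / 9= 5 / 42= 0.12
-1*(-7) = 7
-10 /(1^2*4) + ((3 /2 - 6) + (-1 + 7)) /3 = -2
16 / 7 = 2.29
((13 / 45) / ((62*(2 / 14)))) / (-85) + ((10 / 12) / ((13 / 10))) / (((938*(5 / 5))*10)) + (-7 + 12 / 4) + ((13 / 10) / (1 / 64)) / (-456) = -229819599431 / 54944334900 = -4.18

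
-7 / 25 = -0.28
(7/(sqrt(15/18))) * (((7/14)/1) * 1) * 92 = 322 * sqrt(30)/5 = 352.73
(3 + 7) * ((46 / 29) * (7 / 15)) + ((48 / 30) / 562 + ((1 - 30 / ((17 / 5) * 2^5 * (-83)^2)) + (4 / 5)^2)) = 10358677711811 / 1145224604400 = 9.05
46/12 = 23/6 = 3.83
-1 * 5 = -5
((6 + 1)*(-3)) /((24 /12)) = -21 /2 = -10.50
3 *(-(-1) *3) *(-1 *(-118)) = 1062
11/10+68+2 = 71.10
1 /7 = 0.14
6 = 6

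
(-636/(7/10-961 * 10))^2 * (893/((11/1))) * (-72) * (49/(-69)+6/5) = -1085250183680/86524731711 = -12.54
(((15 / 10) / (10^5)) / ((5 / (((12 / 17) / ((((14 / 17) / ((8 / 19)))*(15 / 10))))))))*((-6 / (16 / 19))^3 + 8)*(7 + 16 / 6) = -750259 / 304000000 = -0.00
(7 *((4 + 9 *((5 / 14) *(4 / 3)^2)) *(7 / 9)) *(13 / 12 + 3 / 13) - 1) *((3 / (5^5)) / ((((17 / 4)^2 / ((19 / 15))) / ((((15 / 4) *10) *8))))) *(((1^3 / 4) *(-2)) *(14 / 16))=-12791408 / 21133125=-0.61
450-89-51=310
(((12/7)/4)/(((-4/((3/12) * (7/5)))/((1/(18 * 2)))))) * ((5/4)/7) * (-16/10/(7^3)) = 1/1152480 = 0.00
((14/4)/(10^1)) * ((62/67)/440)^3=208537/64050488480000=0.00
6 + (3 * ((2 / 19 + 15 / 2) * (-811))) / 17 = -41133 / 38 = -1082.45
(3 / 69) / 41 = 1 / 943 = 0.00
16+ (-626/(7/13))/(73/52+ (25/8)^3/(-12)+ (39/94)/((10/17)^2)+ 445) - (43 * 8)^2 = -34595255427782160/292380761323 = -118322.61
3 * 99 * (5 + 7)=3564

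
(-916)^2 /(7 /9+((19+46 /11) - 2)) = 38209.08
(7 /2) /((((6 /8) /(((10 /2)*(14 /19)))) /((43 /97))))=42140 /5529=7.62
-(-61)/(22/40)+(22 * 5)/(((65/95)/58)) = 1349280/143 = 9435.52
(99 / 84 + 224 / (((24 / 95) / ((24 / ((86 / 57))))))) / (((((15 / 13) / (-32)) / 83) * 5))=-48865346296 / 7525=-6493733.73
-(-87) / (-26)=-87 / 26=-3.35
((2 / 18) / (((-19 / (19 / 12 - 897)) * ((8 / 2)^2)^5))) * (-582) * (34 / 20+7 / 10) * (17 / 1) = -3543701 / 29884416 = -0.12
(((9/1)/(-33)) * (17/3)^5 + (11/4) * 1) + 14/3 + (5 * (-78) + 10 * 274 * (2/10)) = -5089883/3564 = -1428.14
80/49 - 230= -11190/49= -228.37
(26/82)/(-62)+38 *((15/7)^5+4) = 1868.91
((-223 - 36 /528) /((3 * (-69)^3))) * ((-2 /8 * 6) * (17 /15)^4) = -163951723 /292701519000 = -0.00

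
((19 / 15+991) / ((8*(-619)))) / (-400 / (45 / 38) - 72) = 11163 / 22828720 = 0.00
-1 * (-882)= 882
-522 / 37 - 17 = -1151 / 37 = -31.11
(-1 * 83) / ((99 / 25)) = -2075 / 99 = -20.96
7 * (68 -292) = -1568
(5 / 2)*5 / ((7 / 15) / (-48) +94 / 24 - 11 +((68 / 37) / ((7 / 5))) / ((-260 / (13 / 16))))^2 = 108671220000 / 437898504121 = 0.25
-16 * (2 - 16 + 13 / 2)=120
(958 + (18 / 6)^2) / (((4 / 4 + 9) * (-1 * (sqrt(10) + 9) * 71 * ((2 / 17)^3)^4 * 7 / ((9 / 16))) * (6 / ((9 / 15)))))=-45635051975495489847 / 231256883200 + 5070561330610609983 * sqrt(10) / 231256883200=-127998478.34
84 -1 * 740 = -656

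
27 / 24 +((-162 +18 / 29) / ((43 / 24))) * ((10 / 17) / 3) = -2804409 / 169592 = -16.54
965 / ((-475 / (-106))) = 20458 / 95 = 215.35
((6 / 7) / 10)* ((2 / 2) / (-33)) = -1 / 385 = -0.00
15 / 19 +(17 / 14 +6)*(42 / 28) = 6177 / 532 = 11.61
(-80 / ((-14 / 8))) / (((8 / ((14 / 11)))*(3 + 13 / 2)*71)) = 160 / 14839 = 0.01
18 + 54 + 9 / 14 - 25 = 667 / 14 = 47.64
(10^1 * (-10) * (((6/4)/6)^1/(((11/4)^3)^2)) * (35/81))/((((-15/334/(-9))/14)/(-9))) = 3351756800/5314683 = 630.66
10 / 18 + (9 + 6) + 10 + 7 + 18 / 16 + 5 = 2785 / 72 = 38.68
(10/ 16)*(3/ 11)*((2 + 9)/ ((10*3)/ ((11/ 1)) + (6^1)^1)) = 55/ 256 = 0.21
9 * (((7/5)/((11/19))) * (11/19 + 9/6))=4977/110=45.25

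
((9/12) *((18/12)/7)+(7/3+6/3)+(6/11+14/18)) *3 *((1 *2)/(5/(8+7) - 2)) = -20.94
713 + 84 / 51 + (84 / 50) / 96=4859719 / 6800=714.66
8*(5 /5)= 8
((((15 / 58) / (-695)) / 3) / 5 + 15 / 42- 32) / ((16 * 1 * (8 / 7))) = -279021 / 161240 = -1.73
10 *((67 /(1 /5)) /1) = 3350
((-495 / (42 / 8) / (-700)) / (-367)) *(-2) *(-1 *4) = -264 / 89915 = -0.00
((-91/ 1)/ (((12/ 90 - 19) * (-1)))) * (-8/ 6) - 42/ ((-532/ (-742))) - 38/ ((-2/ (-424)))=-43597511/ 5377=-8108.15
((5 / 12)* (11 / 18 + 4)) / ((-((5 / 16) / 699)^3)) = -21501849006.08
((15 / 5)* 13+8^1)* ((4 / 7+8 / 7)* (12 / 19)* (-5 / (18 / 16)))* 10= -300800 / 133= -2261.65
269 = 269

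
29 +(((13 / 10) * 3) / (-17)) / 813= 1336017 / 46070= 29.00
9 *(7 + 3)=90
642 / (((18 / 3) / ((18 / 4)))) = 963 / 2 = 481.50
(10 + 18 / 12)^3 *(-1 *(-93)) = 1131531 / 8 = 141441.38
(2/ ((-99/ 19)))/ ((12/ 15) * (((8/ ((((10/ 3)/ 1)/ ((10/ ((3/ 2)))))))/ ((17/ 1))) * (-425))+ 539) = -38/ 21681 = -0.00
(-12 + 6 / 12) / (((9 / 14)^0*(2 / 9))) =-207 / 4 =-51.75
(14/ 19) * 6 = 84/ 19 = 4.42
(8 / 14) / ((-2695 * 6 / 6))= -4 / 18865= -0.00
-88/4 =-22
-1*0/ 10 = 0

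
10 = 10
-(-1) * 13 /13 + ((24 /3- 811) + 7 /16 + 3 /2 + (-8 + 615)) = -3089 /16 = -193.06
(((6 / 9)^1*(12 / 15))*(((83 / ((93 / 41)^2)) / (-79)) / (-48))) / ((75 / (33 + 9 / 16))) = 24974617 / 24597756000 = 0.00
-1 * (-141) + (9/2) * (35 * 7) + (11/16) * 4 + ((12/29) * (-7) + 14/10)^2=104997981/84100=1248.49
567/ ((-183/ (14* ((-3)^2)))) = -23814/ 61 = -390.39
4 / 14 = 2 / 7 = 0.29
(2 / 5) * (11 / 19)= 22 / 95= 0.23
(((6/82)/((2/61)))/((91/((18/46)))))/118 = 1647/20251868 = 0.00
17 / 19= 0.89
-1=-1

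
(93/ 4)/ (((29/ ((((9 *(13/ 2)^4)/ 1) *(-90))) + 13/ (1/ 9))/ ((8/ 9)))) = 7711470/ 43656863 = 0.18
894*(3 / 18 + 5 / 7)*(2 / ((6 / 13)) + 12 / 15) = 60643 / 15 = 4042.87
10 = 10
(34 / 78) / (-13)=-17 / 507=-0.03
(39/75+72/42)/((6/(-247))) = -96577/1050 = -91.98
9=9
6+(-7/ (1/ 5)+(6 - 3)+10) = -16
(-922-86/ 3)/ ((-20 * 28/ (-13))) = -9269/ 420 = -22.07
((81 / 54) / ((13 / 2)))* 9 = 2.08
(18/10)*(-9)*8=-648/5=-129.60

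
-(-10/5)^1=2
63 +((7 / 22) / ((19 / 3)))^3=4601191077 / 73034632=63.00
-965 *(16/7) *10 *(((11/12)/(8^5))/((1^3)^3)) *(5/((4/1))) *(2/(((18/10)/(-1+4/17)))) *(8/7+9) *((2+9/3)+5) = 6123528125/92123136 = 66.47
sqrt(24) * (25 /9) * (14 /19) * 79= 55300 * sqrt(6) /171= 792.14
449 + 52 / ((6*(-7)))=9403 / 21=447.76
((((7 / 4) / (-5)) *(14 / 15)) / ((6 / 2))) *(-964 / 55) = 23618 / 12375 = 1.91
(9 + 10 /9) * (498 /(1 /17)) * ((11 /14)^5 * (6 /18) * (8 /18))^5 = 1987410111195729113413292294093 /135117927482584060111916713918464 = 0.01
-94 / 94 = -1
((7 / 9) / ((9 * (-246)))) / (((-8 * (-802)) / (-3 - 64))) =469 / 127845216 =0.00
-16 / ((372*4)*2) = -1 / 186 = -0.01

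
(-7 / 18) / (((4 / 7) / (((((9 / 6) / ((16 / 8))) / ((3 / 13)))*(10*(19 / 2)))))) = -60515 / 288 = -210.12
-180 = -180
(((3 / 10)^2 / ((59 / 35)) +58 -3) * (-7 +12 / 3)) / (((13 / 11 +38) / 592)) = -317279292 / 127145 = -2495.41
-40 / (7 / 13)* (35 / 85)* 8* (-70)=17129.41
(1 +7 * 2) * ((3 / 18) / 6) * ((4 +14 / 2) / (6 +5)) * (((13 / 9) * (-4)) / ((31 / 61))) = -3965 / 837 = -4.74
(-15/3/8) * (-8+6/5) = 17/4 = 4.25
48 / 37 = 1.30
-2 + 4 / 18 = -16 / 9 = -1.78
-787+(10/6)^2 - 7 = -7121/9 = -791.22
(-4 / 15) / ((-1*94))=2 / 705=0.00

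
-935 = -935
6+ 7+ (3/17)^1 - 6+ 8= 258/17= 15.18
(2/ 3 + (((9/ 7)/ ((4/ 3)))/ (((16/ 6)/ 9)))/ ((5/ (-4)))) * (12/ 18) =-1627/ 1260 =-1.29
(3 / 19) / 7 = 3 / 133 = 0.02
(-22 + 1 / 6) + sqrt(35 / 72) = -131 / 6 + sqrt(70) / 12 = -21.14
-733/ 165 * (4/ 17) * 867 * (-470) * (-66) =-28112016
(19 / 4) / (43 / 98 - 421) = -931 / 82430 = -0.01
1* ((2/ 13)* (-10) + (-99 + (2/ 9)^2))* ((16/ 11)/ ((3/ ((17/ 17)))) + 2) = -8676830/ 34749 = -249.70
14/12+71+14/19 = 8311/114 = 72.90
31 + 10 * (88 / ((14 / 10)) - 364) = -20863 / 7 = -2980.43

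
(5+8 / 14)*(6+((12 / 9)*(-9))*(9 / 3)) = -1170 / 7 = -167.14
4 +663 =667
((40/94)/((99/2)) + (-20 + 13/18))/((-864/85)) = 1.90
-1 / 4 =-0.25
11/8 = 1.38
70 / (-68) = -35 / 34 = -1.03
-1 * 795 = -795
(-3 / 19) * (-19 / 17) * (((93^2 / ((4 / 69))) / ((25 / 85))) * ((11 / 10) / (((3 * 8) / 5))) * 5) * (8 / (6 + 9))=2188197 / 40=54704.92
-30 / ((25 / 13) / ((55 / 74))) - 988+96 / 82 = -1514609 / 1517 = -998.42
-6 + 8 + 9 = 11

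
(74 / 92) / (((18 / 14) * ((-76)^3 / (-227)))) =58793 / 181736064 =0.00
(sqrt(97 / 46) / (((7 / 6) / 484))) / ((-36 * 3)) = -121 * sqrt(4462) / 1449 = -5.58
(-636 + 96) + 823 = 283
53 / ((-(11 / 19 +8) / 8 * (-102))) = 4028 / 8313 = 0.48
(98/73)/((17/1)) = 98/1241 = 0.08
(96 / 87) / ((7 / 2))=64 / 203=0.32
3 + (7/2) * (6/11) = 54/11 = 4.91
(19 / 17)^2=361 / 289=1.25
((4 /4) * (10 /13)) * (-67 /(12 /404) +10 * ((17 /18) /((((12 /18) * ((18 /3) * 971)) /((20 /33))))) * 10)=-6505006930 /3749031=-1735.12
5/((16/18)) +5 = 85/8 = 10.62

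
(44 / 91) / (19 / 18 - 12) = -792 / 17927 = -0.04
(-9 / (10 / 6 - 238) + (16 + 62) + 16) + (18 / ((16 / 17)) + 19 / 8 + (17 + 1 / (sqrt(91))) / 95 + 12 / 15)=sqrt(91) / 8645 + 15696009 / 134710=116.52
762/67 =11.37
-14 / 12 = -7 / 6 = -1.17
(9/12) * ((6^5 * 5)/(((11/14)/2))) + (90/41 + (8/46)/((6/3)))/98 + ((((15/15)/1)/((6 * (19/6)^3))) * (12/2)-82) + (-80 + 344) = 259404812102822/3486271943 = 74407.51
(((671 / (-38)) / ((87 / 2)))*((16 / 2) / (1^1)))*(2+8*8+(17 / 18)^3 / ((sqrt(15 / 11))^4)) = -215.80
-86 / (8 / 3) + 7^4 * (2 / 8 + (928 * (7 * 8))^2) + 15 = 6484315931207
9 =9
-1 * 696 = -696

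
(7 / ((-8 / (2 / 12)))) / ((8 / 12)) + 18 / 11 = 499 / 352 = 1.42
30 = 30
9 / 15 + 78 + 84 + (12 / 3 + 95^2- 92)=45498 / 5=9099.60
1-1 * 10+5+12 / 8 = -5 / 2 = -2.50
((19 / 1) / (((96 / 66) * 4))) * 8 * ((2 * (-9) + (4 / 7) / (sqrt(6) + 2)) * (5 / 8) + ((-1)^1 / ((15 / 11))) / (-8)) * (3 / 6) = -2021657 / 13440 + 1045 * sqrt(6) / 448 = -144.71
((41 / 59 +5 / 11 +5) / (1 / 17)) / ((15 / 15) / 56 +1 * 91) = 3799432 / 3307953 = 1.15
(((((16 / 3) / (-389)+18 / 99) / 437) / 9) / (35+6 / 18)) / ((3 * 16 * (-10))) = -1079 / 428137570080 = -0.00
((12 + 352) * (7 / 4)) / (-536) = -637 / 536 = -1.19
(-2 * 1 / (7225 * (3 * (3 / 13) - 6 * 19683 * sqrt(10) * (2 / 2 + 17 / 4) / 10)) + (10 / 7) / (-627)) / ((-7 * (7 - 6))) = 139076730156841846 / 427285438061800116645 - 1478412 * sqrt(10) / 23179455026191025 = 0.00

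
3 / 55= 0.05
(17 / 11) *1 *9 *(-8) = -1224 / 11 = -111.27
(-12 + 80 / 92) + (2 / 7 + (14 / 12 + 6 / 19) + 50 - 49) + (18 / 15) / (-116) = -11141138 / 1330665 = -8.37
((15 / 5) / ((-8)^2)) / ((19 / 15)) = 45 / 1216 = 0.04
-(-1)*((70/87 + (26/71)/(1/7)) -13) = -59497/6177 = -9.63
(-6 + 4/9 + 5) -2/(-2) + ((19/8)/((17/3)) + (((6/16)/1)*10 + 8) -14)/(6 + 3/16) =250/1683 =0.15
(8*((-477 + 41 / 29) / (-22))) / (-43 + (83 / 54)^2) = -160869888 / 37801181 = -4.26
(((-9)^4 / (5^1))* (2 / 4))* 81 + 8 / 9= 4783049 / 90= 53144.99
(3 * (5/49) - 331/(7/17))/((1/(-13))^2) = -6654206/49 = -135800.12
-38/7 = -5.43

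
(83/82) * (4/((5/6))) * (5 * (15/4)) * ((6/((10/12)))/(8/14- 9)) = -188244/2419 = -77.82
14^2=196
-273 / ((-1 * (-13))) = -21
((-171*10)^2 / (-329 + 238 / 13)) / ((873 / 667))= -7190.74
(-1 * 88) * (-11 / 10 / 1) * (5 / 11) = 44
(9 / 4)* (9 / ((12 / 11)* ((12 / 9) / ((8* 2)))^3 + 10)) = 32076 / 15841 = 2.02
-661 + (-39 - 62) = -762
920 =920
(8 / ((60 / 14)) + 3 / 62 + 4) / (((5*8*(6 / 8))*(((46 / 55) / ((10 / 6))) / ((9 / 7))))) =60511 / 119784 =0.51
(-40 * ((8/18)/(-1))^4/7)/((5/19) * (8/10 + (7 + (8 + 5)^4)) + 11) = -194560/6569995131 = -0.00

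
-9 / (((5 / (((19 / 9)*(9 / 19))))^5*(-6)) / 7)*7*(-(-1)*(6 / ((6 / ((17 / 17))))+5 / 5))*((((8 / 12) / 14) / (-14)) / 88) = -1 / 550000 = -0.00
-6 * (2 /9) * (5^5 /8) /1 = -3125 /6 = -520.83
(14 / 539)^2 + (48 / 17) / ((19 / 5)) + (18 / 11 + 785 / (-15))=-286991525 / 5745201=-49.95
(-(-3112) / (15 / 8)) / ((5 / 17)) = 423232 / 75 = 5643.09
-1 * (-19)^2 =-361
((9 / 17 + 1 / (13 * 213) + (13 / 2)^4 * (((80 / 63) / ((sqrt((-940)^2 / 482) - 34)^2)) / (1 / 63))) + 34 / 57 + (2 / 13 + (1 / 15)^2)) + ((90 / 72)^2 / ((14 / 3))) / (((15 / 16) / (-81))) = 2823991267998061637587 / 3126701252962532700 + 137491939975 * sqrt(482) / 3329443202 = 1809.81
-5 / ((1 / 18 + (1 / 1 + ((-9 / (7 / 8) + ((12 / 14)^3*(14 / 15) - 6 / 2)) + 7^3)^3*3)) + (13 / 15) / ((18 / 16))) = -3970653750 / 85851333660925813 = -0.00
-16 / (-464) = 1 / 29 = 0.03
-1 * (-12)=12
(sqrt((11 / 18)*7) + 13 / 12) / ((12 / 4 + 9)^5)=0.00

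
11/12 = 0.92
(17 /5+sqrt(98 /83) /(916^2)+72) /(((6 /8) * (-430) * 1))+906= 2921096 /3225 - 7 * sqrt(166) /22459431480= 905.77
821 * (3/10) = 2463/10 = 246.30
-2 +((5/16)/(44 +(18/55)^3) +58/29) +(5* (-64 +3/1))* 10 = -357524169725/117221312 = -3049.99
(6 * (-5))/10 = -3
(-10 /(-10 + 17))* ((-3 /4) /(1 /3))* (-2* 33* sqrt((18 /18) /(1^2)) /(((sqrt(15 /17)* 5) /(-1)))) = 45.17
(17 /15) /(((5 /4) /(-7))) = -476 /75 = -6.35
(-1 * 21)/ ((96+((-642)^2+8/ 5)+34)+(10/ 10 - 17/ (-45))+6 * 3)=-945/ 18554174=-0.00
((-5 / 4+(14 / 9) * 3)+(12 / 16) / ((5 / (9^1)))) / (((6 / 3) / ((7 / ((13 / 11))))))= 847 / 60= 14.12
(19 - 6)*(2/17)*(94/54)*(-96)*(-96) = 1251328/51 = 24535.84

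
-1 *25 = -25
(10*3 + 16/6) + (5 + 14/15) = 193/5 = 38.60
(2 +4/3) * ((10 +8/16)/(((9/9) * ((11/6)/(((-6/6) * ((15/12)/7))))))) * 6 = -225/11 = -20.45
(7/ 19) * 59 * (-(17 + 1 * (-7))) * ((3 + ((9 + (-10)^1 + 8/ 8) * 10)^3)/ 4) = -6195/ 38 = -163.03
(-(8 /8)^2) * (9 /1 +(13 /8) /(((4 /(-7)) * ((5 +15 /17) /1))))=-27253 /3200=-8.52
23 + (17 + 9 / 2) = 89 / 2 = 44.50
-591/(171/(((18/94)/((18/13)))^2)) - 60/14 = -4.35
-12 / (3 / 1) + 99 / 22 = 1 / 2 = 0.50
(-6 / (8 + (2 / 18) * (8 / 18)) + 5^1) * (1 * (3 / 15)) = 1387 / 1630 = 0.85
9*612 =5508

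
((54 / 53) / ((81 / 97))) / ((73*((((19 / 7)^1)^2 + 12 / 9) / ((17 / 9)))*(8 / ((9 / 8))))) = 80801 / 158350432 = 0.00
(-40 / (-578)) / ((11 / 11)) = 0.07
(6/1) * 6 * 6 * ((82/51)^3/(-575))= -4410944/2824975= -1.56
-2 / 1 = -2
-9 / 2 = -4.50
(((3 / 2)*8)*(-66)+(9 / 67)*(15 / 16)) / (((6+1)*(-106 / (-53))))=-848889 / 15008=-56.56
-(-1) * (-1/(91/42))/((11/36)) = -216/143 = -1.51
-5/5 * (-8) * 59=472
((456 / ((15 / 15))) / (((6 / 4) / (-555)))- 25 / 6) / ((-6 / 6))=1012345 / 6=168724.17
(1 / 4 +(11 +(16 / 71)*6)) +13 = 7271 / 284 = 25.60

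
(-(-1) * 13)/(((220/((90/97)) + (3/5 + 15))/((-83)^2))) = 4030065/11372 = 354.38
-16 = -16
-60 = -60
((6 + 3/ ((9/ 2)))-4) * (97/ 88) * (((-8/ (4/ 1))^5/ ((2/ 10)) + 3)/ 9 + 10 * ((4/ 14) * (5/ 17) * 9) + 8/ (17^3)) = -296624351/ 10214127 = -29.04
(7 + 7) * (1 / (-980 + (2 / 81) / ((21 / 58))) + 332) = 3873780029 / 833432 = 4647.99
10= 10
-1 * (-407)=407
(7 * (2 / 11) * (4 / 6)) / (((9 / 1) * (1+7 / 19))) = 266 / 3861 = 0.07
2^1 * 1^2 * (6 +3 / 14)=87 / 7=12.43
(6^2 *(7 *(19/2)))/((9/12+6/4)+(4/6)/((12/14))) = 86184/109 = 790.68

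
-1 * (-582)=582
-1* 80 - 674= -754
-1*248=-248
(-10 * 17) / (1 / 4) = -680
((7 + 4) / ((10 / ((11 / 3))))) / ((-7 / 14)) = -121 / 15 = -8.07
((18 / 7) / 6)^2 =9 / 49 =0.18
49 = 49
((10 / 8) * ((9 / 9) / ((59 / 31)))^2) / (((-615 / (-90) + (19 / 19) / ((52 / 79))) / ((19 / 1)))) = 3560505 / 4535743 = 0.78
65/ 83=0.78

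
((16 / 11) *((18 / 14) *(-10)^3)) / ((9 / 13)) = -208000 / 77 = -2701.30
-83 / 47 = -1.77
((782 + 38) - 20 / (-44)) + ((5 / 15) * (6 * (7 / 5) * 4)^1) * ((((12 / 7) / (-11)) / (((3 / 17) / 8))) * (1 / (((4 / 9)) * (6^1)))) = 43493 / 55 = 790.78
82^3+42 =551410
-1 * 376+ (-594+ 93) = -877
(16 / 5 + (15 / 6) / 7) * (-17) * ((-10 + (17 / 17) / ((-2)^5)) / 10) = 1358793 / 22400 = 60.66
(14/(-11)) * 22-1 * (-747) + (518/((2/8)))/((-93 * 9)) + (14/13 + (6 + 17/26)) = 15761243/21762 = 724.26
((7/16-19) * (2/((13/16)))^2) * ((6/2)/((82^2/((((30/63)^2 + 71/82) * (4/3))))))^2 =-274756965296/5782335143298987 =-0.00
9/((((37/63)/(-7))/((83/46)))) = -329427/1702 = -193.55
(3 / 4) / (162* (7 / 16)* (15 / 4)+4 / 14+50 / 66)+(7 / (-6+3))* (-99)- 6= 443788119 / 1972367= 225.00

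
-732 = -732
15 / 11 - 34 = -359 / 11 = -32.64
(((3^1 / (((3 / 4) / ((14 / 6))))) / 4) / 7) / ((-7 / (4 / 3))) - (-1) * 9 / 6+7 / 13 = 3235 / 1638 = 1.97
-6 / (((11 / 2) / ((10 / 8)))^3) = -375 / 5324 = -0.07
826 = 826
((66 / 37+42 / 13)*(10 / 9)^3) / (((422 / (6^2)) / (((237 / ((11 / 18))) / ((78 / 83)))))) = 242.16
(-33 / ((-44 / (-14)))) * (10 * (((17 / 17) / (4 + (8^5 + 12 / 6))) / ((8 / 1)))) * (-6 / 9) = 5 / 18728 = 0.00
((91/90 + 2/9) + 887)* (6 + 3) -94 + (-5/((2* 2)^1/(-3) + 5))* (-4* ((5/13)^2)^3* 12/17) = 71307464470283/9026132830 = 7900.11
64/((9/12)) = 256/3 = 85.33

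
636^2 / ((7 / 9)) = 3640464 / 7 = 520066.29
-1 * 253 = -253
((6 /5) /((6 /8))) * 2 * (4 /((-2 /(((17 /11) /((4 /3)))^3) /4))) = -39.87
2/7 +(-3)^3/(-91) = 0.58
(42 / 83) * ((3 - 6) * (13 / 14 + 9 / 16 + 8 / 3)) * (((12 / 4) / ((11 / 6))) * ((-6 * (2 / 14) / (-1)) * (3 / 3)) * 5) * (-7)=51435 / 166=309.85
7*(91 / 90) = 637 / 90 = 7.08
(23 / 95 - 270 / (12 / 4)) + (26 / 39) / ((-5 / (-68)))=-22997 / 285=-80.69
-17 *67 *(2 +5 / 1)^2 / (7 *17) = -469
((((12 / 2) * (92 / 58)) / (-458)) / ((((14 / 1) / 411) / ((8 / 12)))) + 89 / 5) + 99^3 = 225535490878 / 232435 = 970316.39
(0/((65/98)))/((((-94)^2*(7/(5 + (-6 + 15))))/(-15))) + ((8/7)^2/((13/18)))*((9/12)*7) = 864/91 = 9.49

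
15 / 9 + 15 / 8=85 / 24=3.54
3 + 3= 6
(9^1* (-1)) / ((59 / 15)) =-135 / 59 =-2.29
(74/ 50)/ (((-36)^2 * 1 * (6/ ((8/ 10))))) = 0.00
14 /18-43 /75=46 /225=0.20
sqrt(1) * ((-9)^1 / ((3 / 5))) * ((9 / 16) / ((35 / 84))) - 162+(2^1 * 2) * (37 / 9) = -5969 / 36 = -165.81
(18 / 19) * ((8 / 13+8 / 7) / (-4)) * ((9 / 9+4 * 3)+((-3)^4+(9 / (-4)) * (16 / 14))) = -460800 / 12103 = -38.07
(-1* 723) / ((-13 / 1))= 723 / 13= 55.62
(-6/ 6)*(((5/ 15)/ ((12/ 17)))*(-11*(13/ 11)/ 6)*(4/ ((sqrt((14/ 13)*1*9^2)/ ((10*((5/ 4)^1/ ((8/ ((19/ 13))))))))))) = 8075*sqrt(182)/ 108864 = 1.00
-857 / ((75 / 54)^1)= -15426 / 25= -617.04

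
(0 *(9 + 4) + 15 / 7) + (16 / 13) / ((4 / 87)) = 2631 / 91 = 28.91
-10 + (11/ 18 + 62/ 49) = -7165/ 882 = -8.12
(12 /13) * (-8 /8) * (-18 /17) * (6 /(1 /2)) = 2592 /221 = 11.73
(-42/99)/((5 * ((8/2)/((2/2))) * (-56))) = 0.00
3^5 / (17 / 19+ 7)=1539 / 50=30.78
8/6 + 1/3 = 5/3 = 1.67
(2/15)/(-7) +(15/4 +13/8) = 4499/840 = 5.36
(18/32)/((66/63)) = 189/352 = 0.54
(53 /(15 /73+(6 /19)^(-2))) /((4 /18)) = 626778 /26893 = 23.31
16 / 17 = 0.94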